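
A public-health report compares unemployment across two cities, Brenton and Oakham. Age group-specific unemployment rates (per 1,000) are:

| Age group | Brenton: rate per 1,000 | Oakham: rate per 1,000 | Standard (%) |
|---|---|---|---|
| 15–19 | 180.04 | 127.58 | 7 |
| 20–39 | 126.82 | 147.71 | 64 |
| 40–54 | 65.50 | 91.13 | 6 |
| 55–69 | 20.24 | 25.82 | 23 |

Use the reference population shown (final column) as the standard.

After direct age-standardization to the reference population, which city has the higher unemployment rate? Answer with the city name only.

Oakham

Standard weights: 0.07, 0.64, 0.06, 0.23.
Brenton: 0.0700×180.04 + 0.6400×126.82 + 0.0600×65.50 + 0.2300×20.24 = 102.3528 per 1,000.
Oakham: 0.0700×127.58 + 0.6400×147.71 + 0.0600×91.13 + 0.2300×25.82 = 114.8714 per 1,000.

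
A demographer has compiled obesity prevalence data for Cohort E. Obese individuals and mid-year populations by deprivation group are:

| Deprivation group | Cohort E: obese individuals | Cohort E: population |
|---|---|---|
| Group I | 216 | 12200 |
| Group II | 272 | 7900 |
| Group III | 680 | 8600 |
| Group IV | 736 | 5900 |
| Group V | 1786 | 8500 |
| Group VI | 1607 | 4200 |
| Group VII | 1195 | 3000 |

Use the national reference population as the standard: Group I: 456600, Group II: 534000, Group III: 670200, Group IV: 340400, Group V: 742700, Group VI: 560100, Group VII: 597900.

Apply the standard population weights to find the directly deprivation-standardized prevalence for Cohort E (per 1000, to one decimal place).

187.2

Deprivation-specific rates per 1000 for Cohort E: 17.705, 34.430, 79.070, 124.746, 210.118, 382.619, 398.333.
Standard total = 3901900; weights = 0.1170, 0.1369, 0.1718, 0.0872, 0.1903, 0.1435, 0.1532.
Standardized rate: 0.1170×17.705 + 0.1369×34.430 + 0.1718×79.070 + 0.0872×124.746 + 0.1903×210.118 + 0.1435×382.619 + 0.1532×398.333 = 187.2033 per 1000.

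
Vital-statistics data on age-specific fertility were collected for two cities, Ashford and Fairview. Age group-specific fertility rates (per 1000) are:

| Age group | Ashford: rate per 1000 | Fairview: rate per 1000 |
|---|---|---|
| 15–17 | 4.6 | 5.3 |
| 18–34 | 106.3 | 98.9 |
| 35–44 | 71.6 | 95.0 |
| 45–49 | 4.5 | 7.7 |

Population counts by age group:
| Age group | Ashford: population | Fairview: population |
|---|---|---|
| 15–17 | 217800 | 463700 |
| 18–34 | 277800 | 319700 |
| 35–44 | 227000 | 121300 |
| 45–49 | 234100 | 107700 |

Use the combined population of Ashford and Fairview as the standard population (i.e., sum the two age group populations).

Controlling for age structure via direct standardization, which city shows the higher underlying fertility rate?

Combined standard total = 1969100; weights = 0.3461, 0.3034, 0.1769, 0.1736.
Ashford: 0.3461×4.6 + 0.3034×106.3 + 0.1769×71.6 + 0.1736×4.5 = 47.2934 per 1000.
Fairview: 0.3461×5.3 + 0.3034×98.9 + 0.1769×95.0 + 0.1736×7.7 = 49.9848 per 1000.
The crude rates (50.00 vs 45.86) would put Ashford higher, but that reflects its age composition; once standardized to a common age structure, Fairview has the higher underlying rate.

Fairview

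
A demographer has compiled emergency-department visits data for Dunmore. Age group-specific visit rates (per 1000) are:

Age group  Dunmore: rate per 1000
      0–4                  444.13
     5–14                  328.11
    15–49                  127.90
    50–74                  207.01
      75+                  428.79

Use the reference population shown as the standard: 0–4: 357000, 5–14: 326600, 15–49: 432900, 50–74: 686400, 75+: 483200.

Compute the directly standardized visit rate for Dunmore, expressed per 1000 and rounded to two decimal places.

Standard total = 2286100; weights = 0.1562, 0.1429, 0.1894, 0.3002, 0.2114.
Standardized rate: 0.1562×444.13 + 0.1429×328.11 + 0.1894×127.90 + 0.3002×207.01 + 0.2114×428.79 = 293.2357 per 1000.

293.24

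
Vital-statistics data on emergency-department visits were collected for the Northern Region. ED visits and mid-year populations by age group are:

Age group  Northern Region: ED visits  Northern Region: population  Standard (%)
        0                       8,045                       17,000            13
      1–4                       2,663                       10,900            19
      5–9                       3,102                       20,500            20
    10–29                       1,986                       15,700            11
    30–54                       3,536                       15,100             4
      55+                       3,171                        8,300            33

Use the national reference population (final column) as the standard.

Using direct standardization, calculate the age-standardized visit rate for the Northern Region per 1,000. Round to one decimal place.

Age-specific rates per 1,000 for the Northern Region: 473.235, 244.312, 151.317, 126.497, 234.172, 382.048.
Standard weights: 0.13, 0.19, 0.20, 0.11, 0.04, 0.33.
Standardized rate: 0.1300×473.235 + 0.1900×244.312 + 0.2000×151.317 + 0.1100×126.497 + 0.0400×234.172 + 0.3300×382.048 = 287.5607 per 1,000.

287.6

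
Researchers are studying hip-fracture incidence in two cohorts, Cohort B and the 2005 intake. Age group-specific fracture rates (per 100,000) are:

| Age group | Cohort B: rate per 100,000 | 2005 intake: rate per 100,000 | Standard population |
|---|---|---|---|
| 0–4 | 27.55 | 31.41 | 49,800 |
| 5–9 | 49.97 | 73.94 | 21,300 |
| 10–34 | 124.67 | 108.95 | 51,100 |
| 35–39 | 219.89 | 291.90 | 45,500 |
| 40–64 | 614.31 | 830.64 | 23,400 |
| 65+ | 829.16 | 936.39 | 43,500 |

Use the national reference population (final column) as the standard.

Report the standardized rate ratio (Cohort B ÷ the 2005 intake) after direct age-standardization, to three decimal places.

Standard total = 234,600; weights = 0.2123, 0.0908, 0.2178, 0.1939, 0.0997, 0.1854.
Cohort B: 0.2123×27.55 + 0.0908×49.97 + 0.2178×124.67 + 0.1939×219.89 + 0.0997×614.31 + 0.1854×829.16 = 295.2059 per 100,000.
The 2005 intake: 0.2123×31.41 + 0.0908×73.94 + 0.2178×108.95 + 0.1939×291.90 + 0.0997×830.64 + 0.1854×936.39 = 350.2041 per 100,000.
Ratio = 295.2059 ÷ 350.2041 = 0.84295.

0.843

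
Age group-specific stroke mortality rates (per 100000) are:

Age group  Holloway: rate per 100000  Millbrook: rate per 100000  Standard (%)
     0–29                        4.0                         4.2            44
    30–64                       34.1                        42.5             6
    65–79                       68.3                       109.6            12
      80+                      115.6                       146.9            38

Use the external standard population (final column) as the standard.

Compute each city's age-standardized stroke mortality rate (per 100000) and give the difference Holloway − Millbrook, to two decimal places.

-17.44

Standard weights: 0.44, 0.06, 0.12, 0.38.
Holloway: 0.4400×4.0 + 0.0600×34.1 + 0.1200×68.3 + 0.3800×115.6 = 55.9300 per 100000.
Millbrook: 0.4400×4.2 + 0.0600×42.5 + 0.1200×109.6 + 0.3800×146.9 = 73.3720 per 100000.
Difference = 55.9300 − 73.3720 = -17.4420.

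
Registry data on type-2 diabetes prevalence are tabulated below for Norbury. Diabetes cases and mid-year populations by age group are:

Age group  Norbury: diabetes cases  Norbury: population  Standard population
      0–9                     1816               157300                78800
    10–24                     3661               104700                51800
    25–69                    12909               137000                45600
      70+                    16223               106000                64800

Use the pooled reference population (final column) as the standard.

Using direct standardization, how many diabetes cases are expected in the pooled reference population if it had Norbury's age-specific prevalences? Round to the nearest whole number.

Age-specific rates per 1000 for Norbury: 11.545, 34.967, 94.226, 153.047.
Expected diabetes cases = Σ (standard pop × age-specific rate ÷ 1000)
= 78800×11.545/1000 + 51800×34.967/1000 + 45600×94.226/1000 + 64800×153.047/1000
= 909.73 + 1811.27 + 4296.72 + 9917.46 = 16935.17.

16935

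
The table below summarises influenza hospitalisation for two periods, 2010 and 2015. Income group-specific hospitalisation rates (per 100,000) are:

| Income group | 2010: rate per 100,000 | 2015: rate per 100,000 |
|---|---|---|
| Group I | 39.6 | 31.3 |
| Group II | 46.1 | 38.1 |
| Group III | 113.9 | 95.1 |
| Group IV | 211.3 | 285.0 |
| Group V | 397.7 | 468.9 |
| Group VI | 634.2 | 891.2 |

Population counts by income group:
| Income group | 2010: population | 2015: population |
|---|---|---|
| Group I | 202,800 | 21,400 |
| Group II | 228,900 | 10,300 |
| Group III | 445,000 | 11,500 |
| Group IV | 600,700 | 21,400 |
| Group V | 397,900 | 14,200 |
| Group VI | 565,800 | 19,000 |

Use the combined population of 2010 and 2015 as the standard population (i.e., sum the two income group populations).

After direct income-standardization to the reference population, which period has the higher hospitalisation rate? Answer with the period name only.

2015

Combined standard total = 2,538,900; weights = 0.0883, 0.0942, 0.1798, 0.2450, 0.1623, 0.2303.
2010: 0.0883×39.6 + 0.0942×46.1 + 0.1798×113.9 + 0.2450×211.3 + 0.1623×397.7 + 0.2303×634.2 = 290.7255 per 100,000.
2015: 0.0883×31.3 + 0.0942×38.1 + 0.1798×95.1 + 0.2450×285.0 + 0.1623×468.9 + 0.2303×891.2 = 374.6702 per 100,000.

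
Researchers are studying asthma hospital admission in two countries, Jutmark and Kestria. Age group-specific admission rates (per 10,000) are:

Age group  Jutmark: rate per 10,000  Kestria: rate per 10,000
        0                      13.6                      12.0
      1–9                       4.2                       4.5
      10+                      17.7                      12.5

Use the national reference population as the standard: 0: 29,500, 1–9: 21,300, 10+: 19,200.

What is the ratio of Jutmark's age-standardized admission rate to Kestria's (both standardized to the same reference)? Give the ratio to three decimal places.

1.204

Standard total = 70,000; weights = 0.4214, 0.3043, 0.2743.
Jutmark: 0.4214×13.6 + 0.3043×4.2 + 0.2743×17.7 = 11.8643 per 10,000.
Kestria: 0.4214×12.0 + 0.3043×4.5 + 0.2743×12.5 = 9.8550 per 10,000.
Ratio = 11.8643 ÷ 9.8550 = 1.20388.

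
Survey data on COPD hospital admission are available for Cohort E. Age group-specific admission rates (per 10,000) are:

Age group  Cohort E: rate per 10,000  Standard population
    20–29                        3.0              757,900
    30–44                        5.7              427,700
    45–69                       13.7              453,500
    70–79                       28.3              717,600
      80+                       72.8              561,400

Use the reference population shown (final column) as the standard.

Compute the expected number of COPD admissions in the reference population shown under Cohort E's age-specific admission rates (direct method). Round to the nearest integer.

Expected COPD admissions = Σ (standard pop × age-specific rate ÷ 10,000)
= 757,900×3.0/10,000 + 427,700×5.7/10,000 + 453,500×13.7/10,000 + 717,600×28.3/10,000 + 561,400×72.8/10,000
= 227.37 + 243.79 + 621.29 + 2030.81 + 4086.99 = 7210.25.

7210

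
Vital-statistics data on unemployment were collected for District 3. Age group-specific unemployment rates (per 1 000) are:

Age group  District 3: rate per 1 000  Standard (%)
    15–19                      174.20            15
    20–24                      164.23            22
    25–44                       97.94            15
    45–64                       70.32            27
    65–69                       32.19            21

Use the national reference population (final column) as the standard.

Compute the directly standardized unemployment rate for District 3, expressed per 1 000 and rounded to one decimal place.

Standard weights: 0.15, 0.22, 0.15, 0.27, 0.21.
Standardized rate: 0.1500×174.20 + 0.2200×164.23 + 0.1500×97.94 + 0.2700×70.32 + 0.2100×32.19 = 102.6979 per 1 000.

102.7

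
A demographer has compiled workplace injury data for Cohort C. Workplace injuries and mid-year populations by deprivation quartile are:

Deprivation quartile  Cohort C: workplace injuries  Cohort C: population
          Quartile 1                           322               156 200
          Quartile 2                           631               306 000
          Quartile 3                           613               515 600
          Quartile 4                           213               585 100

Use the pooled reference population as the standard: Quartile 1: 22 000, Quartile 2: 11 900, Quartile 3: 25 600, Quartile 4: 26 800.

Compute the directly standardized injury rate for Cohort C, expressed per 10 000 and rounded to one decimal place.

Deprivation-specific rates per 10 000 for Cohort C: 20.61, 20.62, 11.89, 3.64.
Standard total = 86 300; weights = 0.2549, 0.1379, 0.2966, 0.3105.
Standardized rate: 0.2549×20.61 + 0.1379×20.62 + 0.2966×11.89 + 0.3105×3.64 = 12.7559 per 10 000.

12.8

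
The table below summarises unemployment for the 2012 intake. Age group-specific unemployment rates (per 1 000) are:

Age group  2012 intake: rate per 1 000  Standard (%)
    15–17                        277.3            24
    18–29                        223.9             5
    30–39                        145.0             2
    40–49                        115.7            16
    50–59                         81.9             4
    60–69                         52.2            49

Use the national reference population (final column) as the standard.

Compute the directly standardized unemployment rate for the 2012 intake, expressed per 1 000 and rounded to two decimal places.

128.01

Standard weights: 0.24, 0.05, 0.02, 0.16, 0.04, 0.49.
Standardized rate: 0.2400×277.3 + 0.0500×223.9 + 0.0200×145.0 + 0.1600×115.7 + 0.0400×81.9 + 0.4900×52.2 = 128.0130 per 1 000.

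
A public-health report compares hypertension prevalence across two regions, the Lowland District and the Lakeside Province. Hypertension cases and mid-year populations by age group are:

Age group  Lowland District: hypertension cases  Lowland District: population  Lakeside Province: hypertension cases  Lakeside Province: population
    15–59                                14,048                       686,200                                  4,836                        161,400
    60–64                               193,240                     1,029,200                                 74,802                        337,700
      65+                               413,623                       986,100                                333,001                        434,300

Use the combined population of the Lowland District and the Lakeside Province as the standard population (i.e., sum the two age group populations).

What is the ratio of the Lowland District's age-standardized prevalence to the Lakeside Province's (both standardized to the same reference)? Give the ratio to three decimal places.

0.614

Age-specific rates per 1,000 for the Lowland District: 20.472, 187.757, 419.453.
For the Lakeside Province: 29.963, 221.504, 766.753.
Combined standard total = 3,634,900; weights = 0.2332, 0.3760, 0.3908.
The Lowland District: 0.2332×20.472 + 0.3760×187.757 + 0.3908×419.453 = 239.2884 per 1,000.
The Lakeside Province: 0.2332×29.963 + 0.3760×221.504 + 0.3908×766.753 = 389.9054 per 1,000.
Ratio = 239.2884 ÷ 389.9054 = 0.61371.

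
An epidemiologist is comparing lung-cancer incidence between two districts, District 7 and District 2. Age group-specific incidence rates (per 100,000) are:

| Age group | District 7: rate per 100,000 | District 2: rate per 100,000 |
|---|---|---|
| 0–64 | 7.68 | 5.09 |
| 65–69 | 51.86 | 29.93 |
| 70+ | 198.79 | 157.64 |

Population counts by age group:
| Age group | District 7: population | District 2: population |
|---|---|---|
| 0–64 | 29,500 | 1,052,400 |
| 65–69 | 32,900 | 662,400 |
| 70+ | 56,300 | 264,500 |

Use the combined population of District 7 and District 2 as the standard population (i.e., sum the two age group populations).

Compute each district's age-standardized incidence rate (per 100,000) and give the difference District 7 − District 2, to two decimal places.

14.90

Combined standard total = 2,098,000; weights = 0.5157, 0.3314, 0.1529.
District 7: 0.5157×7.68 + 0.3314×51.86 + 0.1529×198.79 = 51.5439 per 100,000.
District 2: 0.5157×5.09 + 0.3314×29.93 + 0.1529×157.64 = 36.6483 per 100,000.
Difference = 51.5439 − 36.6483 = 14.8956.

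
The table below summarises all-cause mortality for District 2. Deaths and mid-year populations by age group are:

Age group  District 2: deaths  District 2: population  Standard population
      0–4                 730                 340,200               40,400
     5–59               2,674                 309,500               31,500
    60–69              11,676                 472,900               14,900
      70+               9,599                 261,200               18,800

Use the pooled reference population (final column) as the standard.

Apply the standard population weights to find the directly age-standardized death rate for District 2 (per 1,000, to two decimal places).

13.42

Age-specific rates per 1,000 for District 2: 2.146, 8.640, 24.690, 36.750.
Standard total = 105,600; weights = 0.3826, 0.2983, 0.1411, 0.1780.
Standardized rate: 0.3826×2.146 + 0.2983×8.640 + 0.1411×24.690 + 0.1780×36.750 = 13.4244 per 1,000.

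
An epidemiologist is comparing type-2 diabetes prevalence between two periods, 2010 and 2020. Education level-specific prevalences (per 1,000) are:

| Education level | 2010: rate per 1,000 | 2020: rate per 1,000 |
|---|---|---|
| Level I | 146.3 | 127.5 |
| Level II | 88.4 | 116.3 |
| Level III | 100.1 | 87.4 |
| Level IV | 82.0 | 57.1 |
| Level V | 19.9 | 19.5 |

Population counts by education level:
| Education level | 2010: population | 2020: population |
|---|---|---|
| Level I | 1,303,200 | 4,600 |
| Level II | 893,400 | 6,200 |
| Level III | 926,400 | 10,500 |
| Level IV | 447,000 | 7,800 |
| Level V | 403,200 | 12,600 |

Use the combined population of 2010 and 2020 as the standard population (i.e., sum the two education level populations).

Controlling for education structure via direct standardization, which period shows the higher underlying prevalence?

Combined standard total = 4,014,900; weights = 0.3257, 0.2241, 0.2334, 0.1133, 0.1036.
2010: 0.3257×146.3 + 0.2241×88.4 + 0.2334×100.1 + 0.1133×82.0 + 0.1036×19.9 = 102.1713 per 1,000.
2020: 0.3257×127.5 + 0.2241×116.3 + 0.2334×87.4 + 0.1133×57.1 + 0.1036×19.5 = 96.4732 per 1,000.

2010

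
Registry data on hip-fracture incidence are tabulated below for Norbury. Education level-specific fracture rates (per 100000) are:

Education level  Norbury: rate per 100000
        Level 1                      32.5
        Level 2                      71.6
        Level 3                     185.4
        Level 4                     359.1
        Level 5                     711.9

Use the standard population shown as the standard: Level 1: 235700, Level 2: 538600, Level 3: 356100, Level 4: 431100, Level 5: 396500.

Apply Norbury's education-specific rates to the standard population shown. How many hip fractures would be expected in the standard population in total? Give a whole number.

Expected hip fractures = Σ (standard pop × education-specific rate ÷ 100000)
= 235700×32.5/100000 + 538600×71.6/100000 + 356100×185.4/100000 + 431100×359.1/100000 + 396500×711.9/100000
= 76.60 + 385.64 + 660.21 + 1548.08 + 2822.68 = 5493.21.

5493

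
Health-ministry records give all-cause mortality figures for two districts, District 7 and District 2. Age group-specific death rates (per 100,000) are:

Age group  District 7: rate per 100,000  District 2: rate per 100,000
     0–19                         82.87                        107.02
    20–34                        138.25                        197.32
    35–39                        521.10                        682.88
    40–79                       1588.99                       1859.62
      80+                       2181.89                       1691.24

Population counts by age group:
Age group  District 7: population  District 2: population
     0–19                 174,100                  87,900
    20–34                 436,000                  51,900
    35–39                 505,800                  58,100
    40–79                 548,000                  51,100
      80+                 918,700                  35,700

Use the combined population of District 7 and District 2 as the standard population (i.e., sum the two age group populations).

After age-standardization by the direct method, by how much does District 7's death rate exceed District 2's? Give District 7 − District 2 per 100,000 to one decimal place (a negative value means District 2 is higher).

Combined standard total = 2,867,300; weights = 0.0914, 0.1702, 0.1967, 0.2089, 0.3329.
District 7: 0.0914×82.87 + 0.1702×138.25 + 0.1967×521.10 + 0.2089×1588.99 + 0.3329×2181.89 = 1191.8432 per 100,000.
District 2: 0.0914×107.02 + 0.1702×197.32 + 0.1967×682.88 + 0.2089×1859.62 + 0.3329×1691.24 = 1129.1478 per 100,000.
Difference = 1191.8432 − 1129.1478 = 62.6954.

62.7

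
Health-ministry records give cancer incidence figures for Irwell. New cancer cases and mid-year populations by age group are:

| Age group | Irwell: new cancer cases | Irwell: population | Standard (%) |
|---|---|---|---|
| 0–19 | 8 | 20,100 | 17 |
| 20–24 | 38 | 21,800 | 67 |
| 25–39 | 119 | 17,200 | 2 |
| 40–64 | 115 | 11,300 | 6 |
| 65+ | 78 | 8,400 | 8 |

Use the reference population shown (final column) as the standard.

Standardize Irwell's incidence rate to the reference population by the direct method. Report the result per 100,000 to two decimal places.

Age-specific rates per 100,000 for Irwell: 39.80, 174.31, 691.86, 1017.70, 928.57.
Standard weights: 0.17, 0.67, 0.02, 0.06, 0.08.
Standardized rate: 0.1700×39.80 + 0.6700×174.31 + 0.0200×691.86 + 0.0600×1017.70 + 0.0800×928.57 = 272.7400 per 100,000.

272.74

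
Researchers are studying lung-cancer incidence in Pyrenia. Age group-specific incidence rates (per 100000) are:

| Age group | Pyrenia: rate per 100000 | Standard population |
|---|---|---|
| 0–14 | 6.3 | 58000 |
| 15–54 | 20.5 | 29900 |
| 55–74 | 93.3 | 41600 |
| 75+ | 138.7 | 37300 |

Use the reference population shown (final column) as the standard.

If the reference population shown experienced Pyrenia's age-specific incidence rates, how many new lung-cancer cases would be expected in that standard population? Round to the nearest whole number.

100

Expected new lung-cancer cases = Σ (standard pop × age-specific rate ÷ 100000)
= 58000×6.3/100000 + 29900×20.5/100000 + 41600×93.3/100000 + 37300×138.7/100000
= 3.65 + 6.13 + 38.81 + 51.74 = 100.33.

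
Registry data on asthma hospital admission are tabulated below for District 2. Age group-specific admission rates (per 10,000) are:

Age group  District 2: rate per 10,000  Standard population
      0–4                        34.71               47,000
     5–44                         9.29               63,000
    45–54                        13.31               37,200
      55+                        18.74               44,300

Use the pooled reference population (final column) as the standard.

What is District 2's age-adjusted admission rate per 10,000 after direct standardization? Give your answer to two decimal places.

Standard total = 191,500; weights = 0.2454, 0.3290, 0.1943, 0.2313.
Standardized rate: 0.2454×34.71 + 0.3290×9.29 + 0.1943×13.31 + 0.2313×18.74 = 18.4958 per 10,000.

18.50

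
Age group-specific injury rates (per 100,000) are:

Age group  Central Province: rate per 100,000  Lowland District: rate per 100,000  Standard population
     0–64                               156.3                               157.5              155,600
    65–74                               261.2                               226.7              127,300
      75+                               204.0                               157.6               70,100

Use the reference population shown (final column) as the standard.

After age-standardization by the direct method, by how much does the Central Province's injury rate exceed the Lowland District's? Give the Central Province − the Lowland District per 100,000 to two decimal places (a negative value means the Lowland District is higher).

Standard total = 353,000; weights = 0.4408, 0.3606, 0.1986.
The Central Province: 0.4408×156.3 + 0.3606×261.2 + 0.1986×204.0 = 203.6018 per 100,000.
The Lowland District: 0.4408×157.5 + 0.3606×226.7 + 0.1986×157.6 = 182.4750 per 100,000.
Difference = 203.6018 − 182.4750 = 21.1268.

21.13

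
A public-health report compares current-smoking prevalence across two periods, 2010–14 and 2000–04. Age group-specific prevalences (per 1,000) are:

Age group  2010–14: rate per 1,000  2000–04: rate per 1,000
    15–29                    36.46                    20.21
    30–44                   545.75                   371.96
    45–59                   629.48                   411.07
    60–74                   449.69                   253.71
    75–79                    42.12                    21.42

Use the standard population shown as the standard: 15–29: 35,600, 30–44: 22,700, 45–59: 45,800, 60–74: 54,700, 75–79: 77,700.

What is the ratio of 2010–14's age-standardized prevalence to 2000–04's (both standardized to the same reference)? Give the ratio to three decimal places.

Standard total = 236,500; weights = 0.1505, 0.0960, 0.1937, 0.2313, 0.3285.
2010–14: 0.1505×36.46 + 0.0960×545.75 + 0.1937×629.48 + 0.2313×449.69 + 0.3285×42.12 = 297.6214 per 1,000.
2000–04: 0.1505×20.21 + 0.0960×371.96 + 0.1937×411.07 + 0.2313×253.71 + 0.3285×21.42 = 184.0687 per 1,000.
Ratio = 297.6214 ÷ 184.0687 = 1.61690.

1.617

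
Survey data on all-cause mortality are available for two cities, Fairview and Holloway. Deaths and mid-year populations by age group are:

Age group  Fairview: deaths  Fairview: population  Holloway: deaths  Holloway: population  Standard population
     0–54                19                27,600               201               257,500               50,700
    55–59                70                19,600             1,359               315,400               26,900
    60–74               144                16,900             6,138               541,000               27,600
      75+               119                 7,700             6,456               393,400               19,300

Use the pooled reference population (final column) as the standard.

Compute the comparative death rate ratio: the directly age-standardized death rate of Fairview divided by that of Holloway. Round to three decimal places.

0.846

Age-specific rates per 100,000 for Fairview: 68.84, 357.14, 852.07, 1545.45.
For Holloway: 78.06, 430.88, 1134.57, 1641.08.
Standard total = 124,500; weights = 0.4072, 0.2161, 0.2217, 0.1550.
Fairview: 0.4072×68.84 + 0.2161×357.14 + 0.2217×852.07 + 0.1550×1545.45 = 533.6690 per 100,000.
Holloway: 0.4072×78.06 + 0.2161×430.88 + 0.2217×1134.57 + 0.1550×1641.08 = 630.8038 per 100,000.
Ratio = 533.6690 ÷ 630.8038 = 0.84601.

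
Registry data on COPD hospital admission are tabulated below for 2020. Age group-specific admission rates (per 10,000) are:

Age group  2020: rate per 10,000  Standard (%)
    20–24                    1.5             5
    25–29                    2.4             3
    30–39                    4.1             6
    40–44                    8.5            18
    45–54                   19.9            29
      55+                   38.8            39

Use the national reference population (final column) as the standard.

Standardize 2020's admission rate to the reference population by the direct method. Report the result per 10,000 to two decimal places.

Standard weights: 0.05, 0.03, 0.06, 0.18, 0.29, 0.39.
Standardized rate: 0.0500×1.5 + 0.0300×2.4 + 0.0600×4.1 + 0.1800×8.5 + 0.2900×19.9 + 0.3900×38.8 = 22.8260 per 10,000.

22.83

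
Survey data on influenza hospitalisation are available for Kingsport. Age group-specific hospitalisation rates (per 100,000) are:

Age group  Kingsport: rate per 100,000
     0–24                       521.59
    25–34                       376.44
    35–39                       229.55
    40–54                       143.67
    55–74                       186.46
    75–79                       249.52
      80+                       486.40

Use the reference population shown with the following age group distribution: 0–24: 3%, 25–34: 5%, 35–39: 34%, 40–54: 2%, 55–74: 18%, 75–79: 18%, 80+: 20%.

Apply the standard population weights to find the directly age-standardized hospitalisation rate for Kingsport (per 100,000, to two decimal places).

Standard weights: 0.03, 0.05, 0.34, 0.02, 0.18, 0.18, 0.20.
Standardized rate: 0.0300×521.59 + 0.0500×376.44 + 0.3400×229.55 + 0.0200×143.67 + 0.1800×186.46 + 0.1800×249.52 + 0.2000×486.40 = 291.1465 per 100,000.

291.15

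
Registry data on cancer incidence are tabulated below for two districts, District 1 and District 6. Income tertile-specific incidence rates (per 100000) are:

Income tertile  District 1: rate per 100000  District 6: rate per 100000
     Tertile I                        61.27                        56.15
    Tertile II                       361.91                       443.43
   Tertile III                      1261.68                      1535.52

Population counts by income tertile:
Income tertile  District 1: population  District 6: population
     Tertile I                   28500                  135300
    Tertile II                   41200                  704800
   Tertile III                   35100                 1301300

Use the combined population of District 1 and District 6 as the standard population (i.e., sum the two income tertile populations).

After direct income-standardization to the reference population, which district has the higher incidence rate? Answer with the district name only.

Combined standard total = 2246200; weights = 0.0729, 0.3321, 0.5950.
District 1: 0.0729×61.27 + 0.3321×361.91 + 0.5950×1261.68 = 875.3139 per 100000.
District 6: 0.0729×56.15 + 0.3321×443.43 + 0.5950×1535.52 = 1064.9386 per 100000.

District 6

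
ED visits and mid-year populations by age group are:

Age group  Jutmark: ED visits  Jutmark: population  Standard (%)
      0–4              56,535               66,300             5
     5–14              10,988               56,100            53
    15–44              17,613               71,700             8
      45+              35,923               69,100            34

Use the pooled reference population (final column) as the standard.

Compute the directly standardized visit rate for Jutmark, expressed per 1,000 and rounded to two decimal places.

Age-specific rates per 1,000 for Jutmark: 852.715, 195.865, 245.649, 519.870.
Standard weights: 0.05, 0.53, 0.08, 0.34.
Standardized rate: 0.0500×852.715 + 0.5300×195.865 + 0.0800×245.649 + 0.3400×519.870 = 342.8515 per 1,000.

342.85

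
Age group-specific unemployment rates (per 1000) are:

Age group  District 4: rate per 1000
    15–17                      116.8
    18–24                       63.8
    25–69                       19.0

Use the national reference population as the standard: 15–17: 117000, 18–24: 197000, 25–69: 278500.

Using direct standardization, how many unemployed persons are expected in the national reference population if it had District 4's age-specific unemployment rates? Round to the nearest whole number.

31526

Expected unemployed persons = Σ (standard pop × age-specific rate ÷ 1000)
= 117000×116.8/1000 + 197000×63.8/1000 + 278500×19.0/1000
= 13665.60 + 12568.60 + 5291.50 = 31525.70.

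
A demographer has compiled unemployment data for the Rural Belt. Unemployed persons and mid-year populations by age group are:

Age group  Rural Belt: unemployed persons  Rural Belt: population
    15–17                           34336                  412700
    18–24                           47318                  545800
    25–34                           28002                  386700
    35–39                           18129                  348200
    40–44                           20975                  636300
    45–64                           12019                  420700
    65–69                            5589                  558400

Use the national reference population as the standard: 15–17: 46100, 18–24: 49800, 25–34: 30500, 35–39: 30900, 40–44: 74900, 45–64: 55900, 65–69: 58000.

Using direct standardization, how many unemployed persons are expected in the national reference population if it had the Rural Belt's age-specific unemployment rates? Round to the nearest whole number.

16617

Age-specific rates per 1000 for the Rural Belt: 83.198, 86.695, 72.413, 52.065, 32.964, 28.569, 10.009.
Expected unemployed persons = Σ (standard pop × age-specific rate ÷ 1000)
= 46100×83.198/1000 + 49800×86.695/1000 + 30500×72.413/1000 + 30900×52.065/1000 + 74900×32.964/1000 + 55900×28.569/1000 + 58000×10.009/1000
= 3835.45 + 4317.40 + 2208.59 + 1608.81 + 2469.00 + 1597.01 + 580.52 = 16616.77.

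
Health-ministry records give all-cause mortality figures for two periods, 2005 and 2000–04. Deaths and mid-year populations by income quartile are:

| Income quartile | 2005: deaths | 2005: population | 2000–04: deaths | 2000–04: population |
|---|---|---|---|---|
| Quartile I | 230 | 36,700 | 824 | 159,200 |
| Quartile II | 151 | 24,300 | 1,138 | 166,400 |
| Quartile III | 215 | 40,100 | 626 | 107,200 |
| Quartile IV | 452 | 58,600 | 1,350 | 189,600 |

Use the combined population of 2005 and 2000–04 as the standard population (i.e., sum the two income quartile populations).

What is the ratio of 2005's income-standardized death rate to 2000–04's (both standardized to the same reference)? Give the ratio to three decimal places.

1.035

Income-specific rates per 1,000 for 2005: 6.267, 6.214, 5.362, 7.713.
For 2000–04: 5.176, 6.839, 5.840, 7.120.
Combined standard total = 782,100; weights = 0.2505, 0.2438, 0.1883, 0.3174.
2005: 0.2505×6.267 + 0.2438×6.214 + 0.1883×5.362 + 0.3174×7.713 = 6.5425 per 1,000.
2000–04: 0.2505×5.176 + 0.2438×6.839 + 0.1883×5.840 + 0.3174×7.120 = 6.3234 per 1,000.
Ratio = 6.5425 ÷ 6.3234 = 1.03465.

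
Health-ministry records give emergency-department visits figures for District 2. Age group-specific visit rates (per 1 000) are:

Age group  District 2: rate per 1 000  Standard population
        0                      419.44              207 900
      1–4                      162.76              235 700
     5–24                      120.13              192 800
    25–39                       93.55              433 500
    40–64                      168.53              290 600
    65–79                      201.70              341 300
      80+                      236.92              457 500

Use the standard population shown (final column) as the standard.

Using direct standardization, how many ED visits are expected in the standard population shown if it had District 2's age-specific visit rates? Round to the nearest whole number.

Expected ED visits = Σ (standard pop × age-specific rate ÷ 1 000)
= 207 900×419.44/1 000 + 235 700×162.76/1 000 + 192 800×120.13/1 000 + 433 500×93.55/1 000 + 290 600×168.53/1 000 + 341 300×201.70/1 000 + 457 500×236.92/1 000
= 87201.58 + 38362.53 + 23161.06 + 40553.93 + 48974.82 + 68840.21 + 108390.90 = 415485.03.

415485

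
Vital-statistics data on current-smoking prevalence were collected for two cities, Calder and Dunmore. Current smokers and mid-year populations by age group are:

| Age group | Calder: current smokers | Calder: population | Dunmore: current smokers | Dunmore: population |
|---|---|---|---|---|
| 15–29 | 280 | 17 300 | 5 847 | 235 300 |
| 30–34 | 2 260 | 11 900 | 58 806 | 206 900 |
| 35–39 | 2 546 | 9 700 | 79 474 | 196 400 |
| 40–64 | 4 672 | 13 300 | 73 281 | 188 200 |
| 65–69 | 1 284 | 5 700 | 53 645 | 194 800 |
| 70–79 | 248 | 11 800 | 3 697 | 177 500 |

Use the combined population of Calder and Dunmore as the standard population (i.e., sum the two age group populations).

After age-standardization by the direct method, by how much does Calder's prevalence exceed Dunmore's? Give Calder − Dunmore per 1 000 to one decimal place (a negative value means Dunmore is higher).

Age-specific rates per 1 000 for Calder: 16.185, 189.916, 262.474, 351.278, 225.263, 21.017.
For Dunmore: 24.849, 284.224, 404.654, 389.378, 275.385, 20.828.
Combined standard total = 1 268 800; weights = 0.1991, 0.1724, 0.1624, 0.1588, 0.1580, 0.1492.
Calder: 0.1991×16.185 + 0.1724×189.916 + 0.1624×262.474 + 0.1588×351.278 + 0.1580×225.263 + 0.1492×21.017 = 173.1275 per 1 000.
Dunmore: 0.1991×24.849 + 0.1724×284.224 + 0.1624×404.654 + 0.1588×389.378 + 0.1580×275.385 + 0.1492×20.828 = 228.1538 per 1 000.
Difference = 173.1275 − 228.1538 = -55.0262.

-55.0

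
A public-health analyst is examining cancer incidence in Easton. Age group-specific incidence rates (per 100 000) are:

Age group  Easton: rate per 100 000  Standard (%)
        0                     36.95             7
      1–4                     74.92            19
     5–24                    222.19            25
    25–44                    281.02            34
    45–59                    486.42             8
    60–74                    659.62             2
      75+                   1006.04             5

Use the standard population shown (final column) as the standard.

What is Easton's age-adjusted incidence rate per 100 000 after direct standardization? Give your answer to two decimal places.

Standard weights: 0.07, 0.19, 0.25, 0.34, 0.08, 0.02, 0.05.
Standardized rate: 0.0700×36.95 + 0.1900×74.92 + 0.2500×222.19 + 0.3400×281.02 + 0.0800×486.42 + 0.0200×659.62 + 0.0500×1006.04 = 270.3236 per 100 000.

270.32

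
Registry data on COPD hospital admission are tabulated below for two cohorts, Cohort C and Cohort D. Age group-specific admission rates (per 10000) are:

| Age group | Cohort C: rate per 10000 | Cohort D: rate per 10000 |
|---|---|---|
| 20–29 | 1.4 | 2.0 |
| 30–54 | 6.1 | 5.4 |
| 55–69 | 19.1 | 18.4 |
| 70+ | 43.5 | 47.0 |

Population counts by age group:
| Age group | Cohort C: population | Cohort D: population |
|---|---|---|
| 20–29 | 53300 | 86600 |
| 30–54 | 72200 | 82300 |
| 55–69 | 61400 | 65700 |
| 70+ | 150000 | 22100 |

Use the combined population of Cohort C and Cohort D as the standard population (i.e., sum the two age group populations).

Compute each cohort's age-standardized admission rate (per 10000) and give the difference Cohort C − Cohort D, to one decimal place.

Combined standard total = 593600; weights = 0.2357, 0.2603, 0.2141, 0.2899.
Cohort C: 0.2357×1.4 + 0.2603×6.1 + 0.2141×19.1 + 0.2899×43.5 = 18.6191 per 10000.
Cohort D: 0.2357×2.0 + 0.2603×5.4 + 0.2141×18.4 + 0.2899×47.0 = 19.4431 per 10000.
Difference = 18.6191 − 19.4431 = -0.8241.

-0.8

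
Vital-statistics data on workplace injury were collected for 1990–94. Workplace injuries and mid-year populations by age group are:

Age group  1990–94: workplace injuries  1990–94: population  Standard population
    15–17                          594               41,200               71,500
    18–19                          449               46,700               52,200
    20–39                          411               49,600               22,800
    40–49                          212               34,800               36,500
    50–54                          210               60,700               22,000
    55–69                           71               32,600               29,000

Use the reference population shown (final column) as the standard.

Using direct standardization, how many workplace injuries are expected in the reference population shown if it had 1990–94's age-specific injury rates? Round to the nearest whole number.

Age-specific rates per 10,000 for 1990–94: 144.17, 96.15, 82.86, 60.92, 34.60, 21.78.
Expected workplace injuries = Σ (standard pop × age-specific rate ÷ 10,000)
= 71,500×144.17/10,000 + 52,200×96.15/10,000 + 22,800×82.86/10,000 + 36,500×60.92/10,000 + 22,000×34.60/10,000 + 29,000×21.78/10,000
= 1030.85 + 501.88 + 188.93 + 222.36 + 76.11 + 63.16 = 2083.28.

2083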